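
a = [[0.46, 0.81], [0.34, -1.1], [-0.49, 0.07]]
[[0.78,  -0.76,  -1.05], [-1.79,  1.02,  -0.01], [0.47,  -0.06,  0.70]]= a @ [[-0.76, -0.01, -1.49], [1.39, -0.93, -0.45]]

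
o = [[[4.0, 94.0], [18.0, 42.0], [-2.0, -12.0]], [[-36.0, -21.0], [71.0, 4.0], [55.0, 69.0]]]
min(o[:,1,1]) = 4.0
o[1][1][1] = 4.0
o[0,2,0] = -2.0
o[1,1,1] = 4.0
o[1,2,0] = 55.0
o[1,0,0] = -36.0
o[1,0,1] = -21.0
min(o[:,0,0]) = -36.0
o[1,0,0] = -36.0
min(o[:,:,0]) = -36.0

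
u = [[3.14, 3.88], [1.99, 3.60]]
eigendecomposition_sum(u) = [[0.31, -0.40], [-0.21, 0.27]] + [[2.83, 4.28], [2.20, 3.33]]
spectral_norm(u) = 6.44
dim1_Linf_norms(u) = [3.88, 3.6]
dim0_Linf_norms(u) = [3.14, 3.88]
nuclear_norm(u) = 7.00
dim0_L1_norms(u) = [5.13, 7.48]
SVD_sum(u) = [[2.85, 4.08], [2.34, 3.35]] + [[0.29,-0.20], [-0.35,0.25]]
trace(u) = 6.74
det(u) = 3.58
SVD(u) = [[-0.77, -0.63], [-0.63, 0.77]] @ diag([6.4439874174907725, 0.5559911539050008]) @ [[-0.57, -0.82], [-0.82, 0.57]]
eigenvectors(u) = [[-0.83, -0.79], [0.55, -0.61]]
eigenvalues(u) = [0.58, 6.16]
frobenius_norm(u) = 6.47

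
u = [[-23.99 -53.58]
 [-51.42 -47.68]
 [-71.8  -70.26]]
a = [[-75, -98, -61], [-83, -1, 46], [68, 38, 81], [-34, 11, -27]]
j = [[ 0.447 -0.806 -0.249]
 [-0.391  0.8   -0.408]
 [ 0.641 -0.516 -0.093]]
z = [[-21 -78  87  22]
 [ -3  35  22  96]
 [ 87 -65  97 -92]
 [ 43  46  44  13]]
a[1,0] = -83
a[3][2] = -27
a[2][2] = 81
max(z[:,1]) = 46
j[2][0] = 0.641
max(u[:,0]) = -23.99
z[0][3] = 22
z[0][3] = 22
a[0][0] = -75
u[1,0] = -51.42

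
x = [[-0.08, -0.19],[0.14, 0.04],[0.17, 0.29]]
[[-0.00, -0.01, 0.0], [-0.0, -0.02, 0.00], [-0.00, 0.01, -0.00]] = x @ [[-0.02, -0.17, 0.04], [0.01, 0.12, -0.03]]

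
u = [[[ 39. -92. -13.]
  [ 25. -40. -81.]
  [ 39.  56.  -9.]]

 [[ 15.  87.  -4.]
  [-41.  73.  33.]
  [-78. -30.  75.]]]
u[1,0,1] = 87.0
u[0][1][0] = 25.0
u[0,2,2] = -9.0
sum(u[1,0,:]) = 98.0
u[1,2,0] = -78.0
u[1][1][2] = 33.0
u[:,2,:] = [[39.0, 56.0, -9.0], [-78.0, -30.0, 75.0]]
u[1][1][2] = 33.0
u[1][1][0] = -41.0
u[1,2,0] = -78.0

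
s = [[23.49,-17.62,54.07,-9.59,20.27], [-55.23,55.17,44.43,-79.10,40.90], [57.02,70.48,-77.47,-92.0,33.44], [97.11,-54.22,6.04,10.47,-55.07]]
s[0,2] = 54.07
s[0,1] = -17.62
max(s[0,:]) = 54.07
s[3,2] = 6.04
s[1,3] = -79.1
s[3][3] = 10.47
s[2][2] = -77.47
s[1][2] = 44.43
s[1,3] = -79.1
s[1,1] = 55.17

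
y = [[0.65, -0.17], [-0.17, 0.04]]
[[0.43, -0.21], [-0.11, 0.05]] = y @ [[0.6, -0.25], [-0.25, 0.27]]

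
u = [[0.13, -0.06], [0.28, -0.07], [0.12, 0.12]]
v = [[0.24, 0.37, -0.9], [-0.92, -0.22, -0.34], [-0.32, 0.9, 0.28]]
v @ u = [[0.03, -0.15], [-0.22, 0.03], [0.24, -0.01]]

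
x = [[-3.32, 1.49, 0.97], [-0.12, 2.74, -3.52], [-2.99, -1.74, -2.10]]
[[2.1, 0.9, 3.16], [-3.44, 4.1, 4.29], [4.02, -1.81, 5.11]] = x @ [[-0.98, 0.15, -1.14], [-0.95, 1.13, 0.23], [0.27, -0.29, -1.0]]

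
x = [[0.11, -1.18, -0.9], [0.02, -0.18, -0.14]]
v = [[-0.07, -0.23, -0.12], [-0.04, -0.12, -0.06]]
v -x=[[-0.18, 0.95, 0.78], [-0.06, 0.06, 0.08]]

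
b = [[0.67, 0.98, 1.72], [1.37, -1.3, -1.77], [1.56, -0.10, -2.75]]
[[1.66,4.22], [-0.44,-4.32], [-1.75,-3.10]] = b @ [[0.56, 0.29], [-0.39, 1.97], [0.97, 1.22]]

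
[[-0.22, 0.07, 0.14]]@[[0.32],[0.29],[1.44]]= [[0.15]]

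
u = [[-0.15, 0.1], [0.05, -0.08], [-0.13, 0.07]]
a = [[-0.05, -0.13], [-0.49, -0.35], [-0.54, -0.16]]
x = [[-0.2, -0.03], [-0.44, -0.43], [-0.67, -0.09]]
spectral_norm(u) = 0.25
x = a + u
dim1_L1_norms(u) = [0.25, 0.13, 0.2]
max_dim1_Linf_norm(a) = 0.54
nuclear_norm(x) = 1.18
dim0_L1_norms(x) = [1.31, 0.55]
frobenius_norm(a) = 0.84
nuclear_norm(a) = 0.98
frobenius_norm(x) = 0.94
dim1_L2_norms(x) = [0.2, 0.62, 0.68]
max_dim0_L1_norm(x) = 1.31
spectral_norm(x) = 0.89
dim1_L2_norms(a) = [0.14, 0.6, 0.56]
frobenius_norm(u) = 0.25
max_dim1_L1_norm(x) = 0.87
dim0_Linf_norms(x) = [0.67, 0.43]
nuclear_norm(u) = 0.29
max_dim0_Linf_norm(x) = 0.67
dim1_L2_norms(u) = [0.18, 0.09, 0.15]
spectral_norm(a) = 0.82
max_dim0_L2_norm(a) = 0.73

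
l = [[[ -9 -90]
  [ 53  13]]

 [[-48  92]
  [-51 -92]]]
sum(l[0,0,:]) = -99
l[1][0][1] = 92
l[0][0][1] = -90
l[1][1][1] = -92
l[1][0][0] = -48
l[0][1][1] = 13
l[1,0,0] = -48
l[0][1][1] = 13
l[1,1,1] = -92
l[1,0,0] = -48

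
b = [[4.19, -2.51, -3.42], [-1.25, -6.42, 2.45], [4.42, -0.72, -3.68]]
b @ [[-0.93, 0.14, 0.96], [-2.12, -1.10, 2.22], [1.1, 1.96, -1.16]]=[[-2.34, -3.36, 2.42], [17.47, 11.69, -18.29], [-6.63, -5.80, 6.91]]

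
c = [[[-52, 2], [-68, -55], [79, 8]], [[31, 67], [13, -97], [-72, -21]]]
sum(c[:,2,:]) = -6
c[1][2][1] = -21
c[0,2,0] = 79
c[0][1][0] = -68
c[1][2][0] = -72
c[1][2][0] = -72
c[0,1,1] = -55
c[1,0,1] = 67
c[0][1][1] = -55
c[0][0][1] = 2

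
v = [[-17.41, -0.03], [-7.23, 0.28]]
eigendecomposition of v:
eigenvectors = [[-0.93, 0.00], [-0.38, -1.00]]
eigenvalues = [-17.42, 0.29]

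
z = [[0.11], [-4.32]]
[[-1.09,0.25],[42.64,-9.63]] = z@[[-9.87, 2.23]]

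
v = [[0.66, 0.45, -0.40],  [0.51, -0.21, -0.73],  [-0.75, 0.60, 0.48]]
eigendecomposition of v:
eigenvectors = [[(-0.77+0j), 0.45-0.03j, 0.45+0.03j],  [-0.50+0.00j, -0.13+0.54j, (-0.13-0.54j)],  [0.40+0.00j, 0.70+0.00j, 0.70-0.00j]]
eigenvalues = [(1.16+0j), (-0.12+0.49j), (-0.12-0.49j)]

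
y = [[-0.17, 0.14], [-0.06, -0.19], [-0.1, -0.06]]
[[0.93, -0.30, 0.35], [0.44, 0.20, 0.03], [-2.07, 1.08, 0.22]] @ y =[[-0.18, 0.17], [-0.09, 0.02], [0.27, -0.51]]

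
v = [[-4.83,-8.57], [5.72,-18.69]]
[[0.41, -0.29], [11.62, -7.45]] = v @ [[0.66, -0.42], [-0.42, 0.27]]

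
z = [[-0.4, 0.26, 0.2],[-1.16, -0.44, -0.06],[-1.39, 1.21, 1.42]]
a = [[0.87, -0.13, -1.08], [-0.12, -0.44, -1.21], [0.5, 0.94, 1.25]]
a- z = [[1.27,-0.39,-1.28], [1.04,0.00,-1.15], [1.89,-0.27,-0.17]]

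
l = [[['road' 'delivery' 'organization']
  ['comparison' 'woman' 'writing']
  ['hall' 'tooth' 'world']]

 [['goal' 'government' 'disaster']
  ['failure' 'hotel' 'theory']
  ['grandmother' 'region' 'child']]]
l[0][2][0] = 'hall'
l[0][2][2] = 'world'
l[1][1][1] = 'hotel'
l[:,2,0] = ['hall', 'grandmother']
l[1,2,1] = 'region'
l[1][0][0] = 'goal'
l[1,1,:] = ['failure', 'hotel', 'theory']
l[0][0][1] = 'delivery'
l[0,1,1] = 'woman'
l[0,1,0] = 'comparison'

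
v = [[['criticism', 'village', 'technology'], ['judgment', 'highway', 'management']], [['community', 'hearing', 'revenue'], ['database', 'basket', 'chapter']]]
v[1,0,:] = ['community', 'hearing', 'revenue']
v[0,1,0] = 'judgment'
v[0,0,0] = 'criticism'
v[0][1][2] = 'management'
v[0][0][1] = 'village'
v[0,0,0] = 'criticism'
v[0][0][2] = 'technology'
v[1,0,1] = 'hearing'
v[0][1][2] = 'management'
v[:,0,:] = [['criticism', 'village', 'technology'], ['community', 'hearing', 'revenue']]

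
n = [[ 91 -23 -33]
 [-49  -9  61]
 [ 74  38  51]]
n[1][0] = -49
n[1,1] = -9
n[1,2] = 61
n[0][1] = -23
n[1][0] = -49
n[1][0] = -49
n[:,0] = [91, -49, 74]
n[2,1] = 38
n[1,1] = -9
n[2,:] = [74, 38, 51]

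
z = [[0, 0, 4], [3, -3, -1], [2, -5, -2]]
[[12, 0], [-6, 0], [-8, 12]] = z@[[-1, -4], [0, -4], [3, 0]]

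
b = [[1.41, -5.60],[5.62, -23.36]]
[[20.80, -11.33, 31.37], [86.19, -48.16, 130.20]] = b@[[2.16, 3.36, 2.55], [-3.17, 2.87, -4.96]]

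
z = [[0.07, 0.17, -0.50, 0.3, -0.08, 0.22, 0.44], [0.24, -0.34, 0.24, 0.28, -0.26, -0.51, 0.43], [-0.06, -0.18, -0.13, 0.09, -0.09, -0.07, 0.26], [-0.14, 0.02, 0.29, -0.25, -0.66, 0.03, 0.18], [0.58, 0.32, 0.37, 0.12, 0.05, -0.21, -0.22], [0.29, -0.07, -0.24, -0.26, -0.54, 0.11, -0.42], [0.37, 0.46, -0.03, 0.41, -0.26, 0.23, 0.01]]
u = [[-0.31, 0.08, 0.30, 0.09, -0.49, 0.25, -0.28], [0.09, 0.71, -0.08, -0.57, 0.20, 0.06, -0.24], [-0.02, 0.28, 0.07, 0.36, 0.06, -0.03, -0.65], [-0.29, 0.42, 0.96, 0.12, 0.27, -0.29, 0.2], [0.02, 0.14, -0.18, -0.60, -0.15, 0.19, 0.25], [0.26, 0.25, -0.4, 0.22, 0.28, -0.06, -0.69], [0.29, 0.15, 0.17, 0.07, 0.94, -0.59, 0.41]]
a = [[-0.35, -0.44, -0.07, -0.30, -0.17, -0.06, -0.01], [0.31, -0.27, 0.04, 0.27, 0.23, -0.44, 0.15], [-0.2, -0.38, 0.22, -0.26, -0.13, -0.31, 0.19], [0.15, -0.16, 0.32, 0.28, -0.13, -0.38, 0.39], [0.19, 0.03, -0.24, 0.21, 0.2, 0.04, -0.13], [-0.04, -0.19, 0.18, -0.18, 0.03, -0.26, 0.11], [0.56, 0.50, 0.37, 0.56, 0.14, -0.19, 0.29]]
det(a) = -0.00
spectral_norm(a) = 1.38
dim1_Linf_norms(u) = [0.49, 0.71, 0.65, 0.96, 0.6, 0.69, 0.94]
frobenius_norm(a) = 1.87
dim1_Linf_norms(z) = [0.5, 0.51, 0.26, 0.66, 0.58, 0.54, 0.46]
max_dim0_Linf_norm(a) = 0.56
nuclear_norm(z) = 4.68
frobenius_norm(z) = 2.06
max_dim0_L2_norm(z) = 0.94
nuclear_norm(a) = 3.31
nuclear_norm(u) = 5.08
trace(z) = -0.48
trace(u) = 0.79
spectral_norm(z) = 1.05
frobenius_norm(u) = 2.56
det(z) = -0.00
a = u @ z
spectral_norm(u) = 1.52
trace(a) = 0.11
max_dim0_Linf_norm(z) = 0.66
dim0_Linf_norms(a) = [0.56, 0.5, 0.37, 0.56, 0.23, 0.44, 0.39]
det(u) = 0.00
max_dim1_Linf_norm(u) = 0.96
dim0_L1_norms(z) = [1.75, 1.56, 1.8, 1.71, 1.94, 1.38, 1.96]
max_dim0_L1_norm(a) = 2.06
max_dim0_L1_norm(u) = 2.72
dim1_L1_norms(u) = [1.8, 1.95, 1.47, 2.55, 1.53, 2.16, 2.62]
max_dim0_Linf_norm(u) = 0.96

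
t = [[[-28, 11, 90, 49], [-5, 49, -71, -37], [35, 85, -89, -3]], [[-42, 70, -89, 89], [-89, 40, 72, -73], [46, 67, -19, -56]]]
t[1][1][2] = 72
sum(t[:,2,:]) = 66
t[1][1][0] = -89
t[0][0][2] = 90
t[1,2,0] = 46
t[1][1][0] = -89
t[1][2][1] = 67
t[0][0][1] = 11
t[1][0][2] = -89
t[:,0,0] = [-28, -42]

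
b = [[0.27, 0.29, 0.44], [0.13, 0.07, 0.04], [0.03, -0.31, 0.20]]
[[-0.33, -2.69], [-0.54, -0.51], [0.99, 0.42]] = b @ [[-4.08, -1.09], [-1.73, -3.48], [2.9, -3.14]]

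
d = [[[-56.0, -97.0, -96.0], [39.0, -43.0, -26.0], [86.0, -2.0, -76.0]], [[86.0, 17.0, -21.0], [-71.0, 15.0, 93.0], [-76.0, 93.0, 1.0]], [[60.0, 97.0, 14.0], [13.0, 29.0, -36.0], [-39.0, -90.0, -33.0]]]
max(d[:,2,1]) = 93.0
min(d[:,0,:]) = -97.0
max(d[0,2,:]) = 86.0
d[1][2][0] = -76.0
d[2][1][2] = -36.0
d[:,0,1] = [-97.0, 17.0, 97.0]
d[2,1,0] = 13.0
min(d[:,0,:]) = -97.0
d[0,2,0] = 86.0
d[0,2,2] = -76.0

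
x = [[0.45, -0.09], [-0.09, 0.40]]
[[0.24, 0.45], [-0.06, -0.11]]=x@[[0.53,0.99], [-0.03,-0.05]]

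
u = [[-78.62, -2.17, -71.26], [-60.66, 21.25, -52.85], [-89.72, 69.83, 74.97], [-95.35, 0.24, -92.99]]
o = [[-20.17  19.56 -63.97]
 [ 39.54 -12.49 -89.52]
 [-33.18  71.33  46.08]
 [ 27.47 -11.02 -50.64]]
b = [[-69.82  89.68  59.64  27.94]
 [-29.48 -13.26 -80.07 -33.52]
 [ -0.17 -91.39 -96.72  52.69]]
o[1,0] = 39.54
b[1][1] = -13.26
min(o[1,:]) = -89.52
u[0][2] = -71.26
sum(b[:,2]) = -117.14999999999999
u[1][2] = -52.85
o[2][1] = 71.33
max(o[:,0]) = 39.54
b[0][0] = -69.82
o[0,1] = 19.56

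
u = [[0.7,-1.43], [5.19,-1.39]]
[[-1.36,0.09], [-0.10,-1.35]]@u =[[-0.48, 1.82], [-7.08, 2.02]]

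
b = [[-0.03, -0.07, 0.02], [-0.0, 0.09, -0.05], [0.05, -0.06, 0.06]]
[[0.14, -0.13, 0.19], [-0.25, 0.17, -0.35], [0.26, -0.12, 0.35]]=b @ [[1.62, 1.25, 1.26], [-2.54, 0.57, -2.70], [0.43, -2.42, 2.14]]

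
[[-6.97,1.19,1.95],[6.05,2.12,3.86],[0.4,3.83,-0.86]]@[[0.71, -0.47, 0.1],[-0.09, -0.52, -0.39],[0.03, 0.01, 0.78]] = [[-5.00, 2.68, 0.36], [4.22, -3.91, 2.79], [-0.09, -2.19, -2.12]]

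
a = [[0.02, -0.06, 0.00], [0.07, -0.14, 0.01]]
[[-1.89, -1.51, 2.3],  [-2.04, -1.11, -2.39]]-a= [[-1.91, -1.45, 2.30],[-2.11, -0.97, -2.4]]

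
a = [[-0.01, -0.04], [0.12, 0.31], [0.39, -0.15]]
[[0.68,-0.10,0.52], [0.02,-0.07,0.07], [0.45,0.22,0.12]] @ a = [[0.18, -0.14], [0.02, -0.03], [0.07, 0.03]]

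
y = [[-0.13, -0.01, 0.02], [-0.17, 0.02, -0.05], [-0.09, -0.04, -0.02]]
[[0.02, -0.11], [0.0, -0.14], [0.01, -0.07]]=y @ [[-0.1, 0.84], [-0.24, -0.18], [0.20, -0.08]]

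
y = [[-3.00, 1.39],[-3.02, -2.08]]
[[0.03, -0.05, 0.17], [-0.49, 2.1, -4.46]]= y @ [[0.06, -0.27, 0.56], [0.15, -0.62, 1.33]]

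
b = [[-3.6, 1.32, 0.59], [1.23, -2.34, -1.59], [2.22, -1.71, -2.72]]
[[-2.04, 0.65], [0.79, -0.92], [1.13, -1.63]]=b@ [[0.54, -0.1], [-0.12, -0.02], [0.1, 0.53]]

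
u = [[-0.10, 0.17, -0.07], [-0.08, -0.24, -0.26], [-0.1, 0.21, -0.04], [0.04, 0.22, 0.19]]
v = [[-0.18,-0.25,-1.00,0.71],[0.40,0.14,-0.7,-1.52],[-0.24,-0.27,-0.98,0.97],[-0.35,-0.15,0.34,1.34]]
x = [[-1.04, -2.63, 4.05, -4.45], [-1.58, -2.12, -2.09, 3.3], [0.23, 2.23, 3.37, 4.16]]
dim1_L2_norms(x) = [6.65, 4.72, 5.8]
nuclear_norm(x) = 16.64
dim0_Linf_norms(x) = [1.58, 2.63, 4.05, 4.45]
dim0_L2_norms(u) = [0.17, 0.42, 0.33]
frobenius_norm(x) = 10.01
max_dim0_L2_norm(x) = 6.93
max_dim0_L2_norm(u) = 0.42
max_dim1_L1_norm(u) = 0.58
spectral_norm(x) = 7.57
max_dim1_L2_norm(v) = 1.73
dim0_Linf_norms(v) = [0.4, 0.27, 1.0, 1.52]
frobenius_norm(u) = 0.56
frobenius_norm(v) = 2.94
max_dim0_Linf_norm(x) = 4.45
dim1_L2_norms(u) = [0.21, 0.36, 0.24, 0.29]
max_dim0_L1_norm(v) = 4.54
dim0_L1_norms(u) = [0.32, 0.84, 0.56]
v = u @ x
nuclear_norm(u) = 0.77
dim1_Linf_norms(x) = [4.45, 3.3, 4.16]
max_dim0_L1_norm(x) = 11.91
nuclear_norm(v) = 4.09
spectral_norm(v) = 2.46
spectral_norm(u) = 0.49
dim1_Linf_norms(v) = [1.0, 1.52, 0.98, 1.34]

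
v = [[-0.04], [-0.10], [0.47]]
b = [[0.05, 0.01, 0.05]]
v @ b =[[-0.00, -0.0, -0.0], [-0.01, -0.0, -0.01], [0.02, 0.0, 0.02]]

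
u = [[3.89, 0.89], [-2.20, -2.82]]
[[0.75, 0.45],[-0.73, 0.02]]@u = [[1.93, -0.60], [-2.88, -0.71]]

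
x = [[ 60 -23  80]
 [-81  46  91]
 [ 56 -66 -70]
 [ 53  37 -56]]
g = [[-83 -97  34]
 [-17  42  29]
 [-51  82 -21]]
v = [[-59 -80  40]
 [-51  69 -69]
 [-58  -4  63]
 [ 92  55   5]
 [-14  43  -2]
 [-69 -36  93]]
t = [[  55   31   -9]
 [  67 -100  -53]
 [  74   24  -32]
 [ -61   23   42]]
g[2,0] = -51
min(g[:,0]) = -83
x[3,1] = 37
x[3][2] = -56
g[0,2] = 34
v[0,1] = -80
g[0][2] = 34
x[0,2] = 80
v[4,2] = -2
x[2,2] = -70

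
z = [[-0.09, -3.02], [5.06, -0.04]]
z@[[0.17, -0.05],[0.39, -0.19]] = [[-1.19, 0.58],[0.84, -0.25]]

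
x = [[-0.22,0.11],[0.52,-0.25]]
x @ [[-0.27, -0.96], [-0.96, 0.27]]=[[-0.05,  0.24],[0.10,  -0.57]]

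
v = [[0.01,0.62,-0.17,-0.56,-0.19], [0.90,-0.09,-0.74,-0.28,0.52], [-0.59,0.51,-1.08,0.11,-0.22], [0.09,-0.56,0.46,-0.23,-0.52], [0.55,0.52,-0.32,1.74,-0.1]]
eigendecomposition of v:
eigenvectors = [[(-0.62+0j), 0.30-0.17j, (0.3+0.17j), (0.04-0.14j), 0.04+0.14j], [(-0.69+0j), (-0.06+0.16j), -0.06-0.16j, 0.24+0.31j, (0.24-0.31j)], [(0.04+0j), 0.05+0.08j, 0.05-0.08j, (0.81+0j), 0.81-0.00j], [0.34+0.00j, -0.04-0.47j, -0.04+0.47j, -0.11+0.10j, -0.11-0.10j], [-0.12+0.00j, (-0.79+0j), -0.79-0.00j, (0.36-0.13j), 0.36+0.13j]]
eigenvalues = [(0.98+0j), (-0.17+1.07j), (-0.17-1.07j), (-1.07+0.35j), (-1.07-0.35j)]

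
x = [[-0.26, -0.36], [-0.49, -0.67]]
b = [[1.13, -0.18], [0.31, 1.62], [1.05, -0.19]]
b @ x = [[-0.21, -0.29], [-0.87, -1.20], [-0.18, -0.25]]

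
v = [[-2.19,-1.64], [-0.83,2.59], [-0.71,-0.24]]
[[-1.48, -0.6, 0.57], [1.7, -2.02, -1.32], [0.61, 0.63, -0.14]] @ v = [[3.33, 0.74], [-1.11, -7.70], [-1.76, 0.66]]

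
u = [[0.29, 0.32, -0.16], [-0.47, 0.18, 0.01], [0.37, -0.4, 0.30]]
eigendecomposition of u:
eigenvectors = [[-0.30+0.43j,  (-0.3-0.43j),  (0.06+0j)], [(-0.31-0.41j),  -0.31+0.41j,  (0.42+0j)], [(0.68+0j),  0.68-0.00j,  0.90+0.00j]]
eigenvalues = [(0.32+0.47j), (0.32-0.47j), (0.14+0j)]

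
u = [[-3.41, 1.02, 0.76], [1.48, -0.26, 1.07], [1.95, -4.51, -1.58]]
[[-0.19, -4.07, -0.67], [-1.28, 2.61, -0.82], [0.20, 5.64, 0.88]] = u@[[-0.09,1.04,0.05], [0.27,-1.06,0.11], [-1.01,0.74,-0.81]]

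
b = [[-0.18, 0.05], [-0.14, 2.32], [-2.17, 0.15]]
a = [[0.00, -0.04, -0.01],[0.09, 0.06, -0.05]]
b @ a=[[0.0, 0.01, -0.0], [0.21, 0.14, -0.11], [0.01, 0.10, 0.01]]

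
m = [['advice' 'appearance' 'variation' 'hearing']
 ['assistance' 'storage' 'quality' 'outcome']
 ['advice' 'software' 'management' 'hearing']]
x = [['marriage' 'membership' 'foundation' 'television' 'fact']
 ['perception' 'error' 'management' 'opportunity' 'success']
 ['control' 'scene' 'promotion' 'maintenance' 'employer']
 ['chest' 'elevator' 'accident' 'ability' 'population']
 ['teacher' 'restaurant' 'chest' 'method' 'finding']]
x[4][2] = 'chest'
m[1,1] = 'storage'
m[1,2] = 'quality'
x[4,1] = 'restaurant'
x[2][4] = 'employer'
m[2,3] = 'hearing'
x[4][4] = 'finding'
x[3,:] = ['chest', 'elevator', 'accident', 'ability', 'population']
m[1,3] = 'outcome'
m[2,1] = 'software'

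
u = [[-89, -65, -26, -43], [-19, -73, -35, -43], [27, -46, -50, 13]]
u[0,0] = -89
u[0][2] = -26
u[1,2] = -35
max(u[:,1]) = -46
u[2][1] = -46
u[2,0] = 27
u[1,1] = -73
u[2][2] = -50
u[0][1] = -65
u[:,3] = [-43, -43, 13]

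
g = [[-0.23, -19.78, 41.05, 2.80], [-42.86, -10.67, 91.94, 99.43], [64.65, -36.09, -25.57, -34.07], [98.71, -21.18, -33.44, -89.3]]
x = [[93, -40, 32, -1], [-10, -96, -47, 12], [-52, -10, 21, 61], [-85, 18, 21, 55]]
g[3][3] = -89.3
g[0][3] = 2.8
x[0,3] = -1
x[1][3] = 12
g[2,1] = -36.09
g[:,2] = [41.05, 91.94, -25.57, -33.44]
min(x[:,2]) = -47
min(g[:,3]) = -89.3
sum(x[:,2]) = 27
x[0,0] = 93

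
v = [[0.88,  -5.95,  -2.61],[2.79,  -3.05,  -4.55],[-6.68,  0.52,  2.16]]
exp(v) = [[-8.57, 8.88, 3.58], [-4.83, -2.28, 7.06], [10.69, -1.68, -10.95]]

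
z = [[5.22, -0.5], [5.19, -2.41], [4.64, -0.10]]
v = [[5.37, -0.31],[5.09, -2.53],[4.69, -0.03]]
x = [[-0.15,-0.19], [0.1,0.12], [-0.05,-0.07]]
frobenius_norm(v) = 9.12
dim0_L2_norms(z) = [8.7, 2.46]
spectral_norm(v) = 8.93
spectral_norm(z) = 8.89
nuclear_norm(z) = 10.55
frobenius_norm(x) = 0.30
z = v + x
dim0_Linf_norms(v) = [5.37, 2.53]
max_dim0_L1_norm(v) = 15.15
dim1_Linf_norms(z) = [5.22, 5.19, 4.64]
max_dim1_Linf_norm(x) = 0.19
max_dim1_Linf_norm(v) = 5.37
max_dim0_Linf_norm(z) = 5.22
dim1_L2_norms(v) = [5.38, 5.68, 4.69]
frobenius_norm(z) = 9.04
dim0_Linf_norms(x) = [0.15, 0.19]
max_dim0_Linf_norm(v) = 5.37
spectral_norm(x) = 0.30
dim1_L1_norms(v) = [5.68, 7.62, 4.72]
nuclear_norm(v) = 10.81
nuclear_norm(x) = 0.31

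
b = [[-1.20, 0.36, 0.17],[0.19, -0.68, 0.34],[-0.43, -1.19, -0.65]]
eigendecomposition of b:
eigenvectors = [[0.95+0.00j, (-0.03-0.23j), -0.03+0.23j], [(-0.31+0j), -0.02-0.43j, -0.02+0.43j], [(0.05+0j), (0.88+0j), (0.88-0j)]]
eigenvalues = [(-1.31+0j), (-0.61+0.69j), (-0.61-0.69j)]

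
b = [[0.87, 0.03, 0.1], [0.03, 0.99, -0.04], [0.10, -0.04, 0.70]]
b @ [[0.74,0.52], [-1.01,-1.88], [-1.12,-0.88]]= [[0.50, 0.31], [-0.93, -1.81], [-0.67, -0.49]]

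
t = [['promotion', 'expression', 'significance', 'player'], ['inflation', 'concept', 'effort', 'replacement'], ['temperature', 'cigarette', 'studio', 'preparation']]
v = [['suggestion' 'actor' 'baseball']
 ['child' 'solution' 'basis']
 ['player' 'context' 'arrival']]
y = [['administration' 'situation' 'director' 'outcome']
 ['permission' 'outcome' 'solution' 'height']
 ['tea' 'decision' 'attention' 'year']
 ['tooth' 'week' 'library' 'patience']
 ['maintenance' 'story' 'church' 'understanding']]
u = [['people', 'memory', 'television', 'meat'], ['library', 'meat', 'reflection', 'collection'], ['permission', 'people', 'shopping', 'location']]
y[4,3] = 'understanding'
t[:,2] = ['significance', 'effort', 'studio']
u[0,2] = 'television'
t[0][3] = 'player'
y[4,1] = 'story'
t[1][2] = 'effort'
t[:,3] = ['player', 'replacement', 'preparation']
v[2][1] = 'context'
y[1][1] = 'outcome'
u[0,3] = 'meat'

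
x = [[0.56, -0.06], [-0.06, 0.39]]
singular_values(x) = [0.58, 0.37]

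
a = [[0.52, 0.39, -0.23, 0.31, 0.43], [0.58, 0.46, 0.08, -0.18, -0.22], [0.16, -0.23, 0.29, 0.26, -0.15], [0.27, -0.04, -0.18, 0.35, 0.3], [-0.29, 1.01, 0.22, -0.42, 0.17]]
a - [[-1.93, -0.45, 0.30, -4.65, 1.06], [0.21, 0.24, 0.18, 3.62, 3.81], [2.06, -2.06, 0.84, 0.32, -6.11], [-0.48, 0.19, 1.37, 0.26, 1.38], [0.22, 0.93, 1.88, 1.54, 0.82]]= [[2.45, 0.84, -0.53, 4.96, -0.63], [0.37, 0.22, -0.1, -3.8, -4.03], [-1.9, 1.83, -0.55, -0.06, 5.96], [0.75, -0.23, -1.55, 0.09, -1.08], [-0.51, 0.08, -1.66, -1.96, -0.65]]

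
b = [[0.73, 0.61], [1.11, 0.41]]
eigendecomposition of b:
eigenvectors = [[0.67, -0.52], [0.74, 0.85]]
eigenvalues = [1.41, -0.27]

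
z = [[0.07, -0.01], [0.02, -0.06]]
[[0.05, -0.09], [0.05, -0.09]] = z @[[0.60, -1.08], [-0.63, 1.12]]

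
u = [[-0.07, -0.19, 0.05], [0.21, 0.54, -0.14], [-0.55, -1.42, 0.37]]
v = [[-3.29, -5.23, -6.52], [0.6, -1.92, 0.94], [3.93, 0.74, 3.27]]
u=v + [[3.22, 5.04, 6.57],[-0.39, 2.46, -1.08],[-4.48, -2.16, -2.90]]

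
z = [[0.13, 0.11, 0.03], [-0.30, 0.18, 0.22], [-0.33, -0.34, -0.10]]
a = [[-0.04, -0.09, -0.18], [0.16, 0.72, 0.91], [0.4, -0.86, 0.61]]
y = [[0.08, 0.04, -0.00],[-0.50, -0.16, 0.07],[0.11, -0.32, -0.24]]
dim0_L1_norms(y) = [0.69, 0.52, 0.31]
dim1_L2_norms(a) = [0.21, 1.17, 1.13]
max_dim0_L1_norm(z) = 0.76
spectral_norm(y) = 0.54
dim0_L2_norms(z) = [0.46, 0.4, 0.24]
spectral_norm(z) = 0.52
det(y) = 0.00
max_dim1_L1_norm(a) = 1.87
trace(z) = 0.21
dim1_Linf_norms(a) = [0.18, 0.91, 0.86]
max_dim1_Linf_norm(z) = 0.34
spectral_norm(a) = 1.19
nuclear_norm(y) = 0.95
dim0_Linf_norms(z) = [0.33, 0.34, 0.22]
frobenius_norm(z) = 0.66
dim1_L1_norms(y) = [0.12, 0.73, 0.67]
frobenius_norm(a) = 1.64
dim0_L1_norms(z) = [0.76, 0.63, 0.35]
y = a @ z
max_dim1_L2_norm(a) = 1.17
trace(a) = 1.29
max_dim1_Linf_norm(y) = 0.5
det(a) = 0.00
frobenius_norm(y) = 0.68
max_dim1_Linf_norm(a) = 0.91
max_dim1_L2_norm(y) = 0.53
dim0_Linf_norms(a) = [0.4, 0.86, 0.91]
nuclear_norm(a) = 2.32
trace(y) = -0.32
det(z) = 0.00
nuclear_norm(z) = 0.93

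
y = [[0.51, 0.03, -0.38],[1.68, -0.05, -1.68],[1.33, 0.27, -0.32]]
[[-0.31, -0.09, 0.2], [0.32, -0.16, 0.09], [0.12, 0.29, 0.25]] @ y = [[-0.04,0.05,0.20], [0.01,0.04,0.12], [0.88,0.06,-0.61]]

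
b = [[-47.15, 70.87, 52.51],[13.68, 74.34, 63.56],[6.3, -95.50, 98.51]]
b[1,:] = [13.68, 74.34, 63.56]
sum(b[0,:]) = 76.23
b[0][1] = 70.87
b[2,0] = 6.3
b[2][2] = 98.51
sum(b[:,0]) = -27.169999999999998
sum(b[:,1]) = 49.71000000000001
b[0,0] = -47.15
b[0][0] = -47.15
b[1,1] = 74.34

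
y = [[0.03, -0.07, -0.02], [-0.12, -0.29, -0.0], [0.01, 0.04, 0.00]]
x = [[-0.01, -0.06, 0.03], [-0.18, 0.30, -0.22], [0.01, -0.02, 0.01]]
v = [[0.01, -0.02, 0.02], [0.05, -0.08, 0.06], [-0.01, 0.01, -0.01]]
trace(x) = 0.30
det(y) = 0.00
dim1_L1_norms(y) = [0.12, 0.41, 0.05]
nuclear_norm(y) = 0.38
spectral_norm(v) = 0.12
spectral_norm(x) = 0.42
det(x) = 0.00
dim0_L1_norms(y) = [0.16, 0.4, 0.02]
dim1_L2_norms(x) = [0.07, 0.41, 0.02]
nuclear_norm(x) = 0.46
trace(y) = -0.26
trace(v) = -0.08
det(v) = -0.00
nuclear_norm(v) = 0.13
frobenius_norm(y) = 0.33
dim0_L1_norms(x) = [0.2, 0.38, 0.26]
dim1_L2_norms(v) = [0.03, 0.11, 0.02]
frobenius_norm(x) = 0.42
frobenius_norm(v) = 0.12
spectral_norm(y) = 0.32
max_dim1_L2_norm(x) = 0.41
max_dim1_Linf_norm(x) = 0.3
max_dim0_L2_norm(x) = 0.31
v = y @ x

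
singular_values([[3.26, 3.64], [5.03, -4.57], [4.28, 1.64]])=[7.43, 5.99]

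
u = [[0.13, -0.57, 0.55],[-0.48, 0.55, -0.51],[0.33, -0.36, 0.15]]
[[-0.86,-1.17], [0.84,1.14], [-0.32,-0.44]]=u @ [[-0.08,-0.11],  [0.30,0.41],  [-1.24,-1.68]]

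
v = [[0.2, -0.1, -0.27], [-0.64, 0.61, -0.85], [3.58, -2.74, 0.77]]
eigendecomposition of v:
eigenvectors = [[-0.10, -0.58, 0.4], [-0.50, -0.8, 0.74], [0.86, -0.13, 0.54]]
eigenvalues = [1.93, 0.0, -0.35]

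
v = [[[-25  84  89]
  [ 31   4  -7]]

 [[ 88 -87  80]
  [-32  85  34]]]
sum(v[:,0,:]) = 229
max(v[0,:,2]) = 89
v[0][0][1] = 84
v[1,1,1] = 85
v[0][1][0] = 31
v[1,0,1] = -87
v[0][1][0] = 31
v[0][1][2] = -7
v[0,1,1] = 4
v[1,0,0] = 88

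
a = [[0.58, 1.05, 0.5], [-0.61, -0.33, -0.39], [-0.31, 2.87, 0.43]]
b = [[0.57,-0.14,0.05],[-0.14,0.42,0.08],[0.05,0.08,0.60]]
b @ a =[[0.40, 0.79, 0.36], [-0.36, -0.06, -0.2], [-0.21, 1.75, 0.25]]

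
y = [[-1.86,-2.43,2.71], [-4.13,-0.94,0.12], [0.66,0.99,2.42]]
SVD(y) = [[-0.68, 0.52, -0.51], [-0.73, -0.46, 0.50], [0.02, 0.72, 0.7]] @ diag([5.258521718694151, 3.402818130137007, 1.644499348504831]) @ [[0.82, 0.45, -0.36],[0.42, -0.04, 0.91],[-0.40, 0.89, 0.22]]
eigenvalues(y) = [(-4.98+0j), (2.3+0.79j), (2.3-0.79j)]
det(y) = -29.43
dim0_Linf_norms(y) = [4.13, 2.43, 2.71]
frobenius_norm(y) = 6.48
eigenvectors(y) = [[(0.69+0j), (0.55+0.15j), 0.55-0.15j], [0.71+0.00j, -0.70+0.00j, -0.70-0.00j], [(-0.16+0j), 0.18+0.39j, 0.18-0.39j]]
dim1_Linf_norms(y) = [2.71, 4.13, 2.42]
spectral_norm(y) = 5.26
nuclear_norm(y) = 10.31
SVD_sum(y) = [[-2.93, -1.61, 1.28], [-3.15, -1.73, 1.37], [0.10, 0.05, -0.04]] + [[0.74, -0.06, 1.61], [-0.66, 0.06, -1.43], [1.02, -0.09, 2.21]] + [[0.33, -0.75, -0.18],[-0.33, 0.73, 0.18],[-0.45, 1.02, 0.25]]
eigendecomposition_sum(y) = [[(-2.76+0j), -1.92+0.00j, (1.04+0j)], [(-2.85+0j), -1.98+0.00j, (1.07+0j)], [(0.63-0j), 0.44-0.00j, -0.24-0.00j]] + [[0.45+0.35j,-0.26-0.70j,(0.83-1.63j)], [(-0.64-0.27j),(0.52+0.75j),(-0.48+2.19j)], [(0.02+0.42j),(0.28-0.48j),(1.33-0.3j)]] + [[0.45-0.35j, (-0.26+0.7j), (0.83+1.63j)], [-0.64+0.27j, 0.52-0.75j, -0.48-2.19j], [0.02-0.42j, 0.28+0.48j, 1.33+0.30j]]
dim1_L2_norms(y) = [4.09, 4.24, 2.7]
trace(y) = -0.38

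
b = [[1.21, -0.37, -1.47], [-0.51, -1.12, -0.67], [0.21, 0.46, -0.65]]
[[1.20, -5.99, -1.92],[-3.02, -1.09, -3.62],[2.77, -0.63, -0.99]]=b @ [[0.10, -3.03, 1.90], [3.64, 1.66, 0.76], [-1.65, 1.16, 2.68]]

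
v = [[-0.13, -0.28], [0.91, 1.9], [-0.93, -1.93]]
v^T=[[-0.13, 0.91, -0.93], [-0.28, 1.90, -1.93]]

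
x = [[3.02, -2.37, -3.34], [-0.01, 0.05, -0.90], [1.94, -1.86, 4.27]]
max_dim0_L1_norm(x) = 8.51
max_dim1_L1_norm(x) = 8.73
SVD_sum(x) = [[0.56,-0.27,-3.84], [0.13,-0.06,-0.87], [-0.54,0.26,3.76]] + [[2.46, -2.10, 0.50], [-0.13, 0.11, -0.03], [2.49, -2.12, 0.51]] + [[0.0, 0.00, 0.0], [-0.0, -0.0, -0.00], [-0.00, -0.0, -0.0]]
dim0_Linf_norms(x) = [3.02, 2.37, 4.27]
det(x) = -0.11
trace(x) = 7.34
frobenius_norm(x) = 7.22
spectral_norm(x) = 5.52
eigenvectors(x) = [[(0.79+0j),0.79-0.00j,0.64+0.00j], [(0.1+0.08j),(0.1-0.08j),0.76+0.00j], [-0.23-0.56j,-0.23+0.56j,(0.04+0j)]]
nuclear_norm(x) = 10.18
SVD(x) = [[-0.71, 0.70, -0.09], [-0.16, -0.04, 0.99], [0.69, 0.71, 0.14]] @ diag([5.518441699581871, 4.659225495981063, 0.0043572830932411466]) @ [[-0.14, 0.07, 0.99], [0.75, -0.64, 0.15], [-0.64, -0.76, -0.04]]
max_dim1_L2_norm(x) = 5.09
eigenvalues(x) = [(3.67+2.14j), (3.67-2.14j), (-0.01+0j)]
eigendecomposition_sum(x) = [[(1.51+1.97j), -1.18-1.78j, -1.67+2.32j], [(-0.01+0.41j), 0.03-0.35j, -0.45+0.13j], [0.97-1.64j, (-0.93+1.35j), 2.14+0.53j]] + [[(1.51-1.97j), (-1.18+1.78j), (-1.67-2.32j)],[-0.01-0.41j, 0.03+0.35j, -0.45-0.13j],[0.97+1.64j, -0.93-1.35j, 2.14-0.53j]] + [[0.00+0.00j, -0.01-0.00j, (-0+0j)], [0.00+0.00j, (-0.01-0j), (-0+0j)], [0j, (-0-0j), (-0+0j)]]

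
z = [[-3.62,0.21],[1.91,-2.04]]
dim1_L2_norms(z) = [3.63, 2.79]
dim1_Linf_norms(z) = [3.62, 2.04]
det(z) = 6.98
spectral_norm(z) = 4.28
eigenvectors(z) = [[-0.69, -0.12], [0.73, -0.99]]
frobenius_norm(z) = 4.58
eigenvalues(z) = [-3.84, -1.82]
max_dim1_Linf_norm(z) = 3.62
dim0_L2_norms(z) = [4.09, 2.05]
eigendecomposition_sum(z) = [[-3.42, 0.40], [3.62, -0.42]] + [[-0.2, -0.19], [-1.71, -1.62]]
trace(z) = -5.66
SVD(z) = [[-0.82, 0.57], [0.57, 0.82]] @ diag([4.276900296569883, 1.6328881937231499]) @ [[0.95, -0.31], [-0.31, -0.95]]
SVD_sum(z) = [[-3.33,1.10], [2.33,-0.77]] + [[-0.29, -0.89], [-0.42, -1.27]]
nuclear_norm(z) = 5.91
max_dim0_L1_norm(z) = 5.53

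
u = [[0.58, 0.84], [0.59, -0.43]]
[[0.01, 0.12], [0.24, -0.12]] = u@[[0.27, -0.06], [-0.18, 0.19]]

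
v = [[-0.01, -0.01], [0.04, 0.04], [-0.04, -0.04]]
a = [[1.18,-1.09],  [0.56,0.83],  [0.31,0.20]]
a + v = [[1.17, -1.10], [0.60, 0.87], [0.27, 0.16]]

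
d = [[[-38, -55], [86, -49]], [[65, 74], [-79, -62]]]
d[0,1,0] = 86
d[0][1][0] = 86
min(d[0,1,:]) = -49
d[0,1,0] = 86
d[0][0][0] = -38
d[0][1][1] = -49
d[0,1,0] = 86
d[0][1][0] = 86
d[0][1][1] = -49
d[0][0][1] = -55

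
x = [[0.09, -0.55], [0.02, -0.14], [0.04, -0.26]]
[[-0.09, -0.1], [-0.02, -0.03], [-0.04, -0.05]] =x @ [[0.07, -0.15], [0.17, 0.16]]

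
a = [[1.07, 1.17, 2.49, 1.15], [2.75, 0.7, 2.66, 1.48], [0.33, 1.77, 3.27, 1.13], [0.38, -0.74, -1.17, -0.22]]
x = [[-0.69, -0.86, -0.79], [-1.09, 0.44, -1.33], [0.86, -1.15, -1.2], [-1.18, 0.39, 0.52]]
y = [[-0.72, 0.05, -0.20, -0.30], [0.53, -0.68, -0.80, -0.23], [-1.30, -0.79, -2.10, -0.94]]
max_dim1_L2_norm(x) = 1.87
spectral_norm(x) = 2.30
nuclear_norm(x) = 5.24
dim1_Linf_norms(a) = [2.49, 2.75, 3.27, 1.17]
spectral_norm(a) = 6.33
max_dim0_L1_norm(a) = 9.59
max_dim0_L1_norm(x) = 3.84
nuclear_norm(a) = 8.61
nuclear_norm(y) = 4.16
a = x @ y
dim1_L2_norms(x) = [1.36, 1.77, 1.87, 1.35]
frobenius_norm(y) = 3.11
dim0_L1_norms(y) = [2.55, 1.52, 3.1, 1.47]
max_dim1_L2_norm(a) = 4.16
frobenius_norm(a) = 6.68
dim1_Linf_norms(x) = [0.86, 1.33, 1.2, 1.18]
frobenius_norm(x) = 3.21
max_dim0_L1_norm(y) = 3.1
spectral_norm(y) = 2.89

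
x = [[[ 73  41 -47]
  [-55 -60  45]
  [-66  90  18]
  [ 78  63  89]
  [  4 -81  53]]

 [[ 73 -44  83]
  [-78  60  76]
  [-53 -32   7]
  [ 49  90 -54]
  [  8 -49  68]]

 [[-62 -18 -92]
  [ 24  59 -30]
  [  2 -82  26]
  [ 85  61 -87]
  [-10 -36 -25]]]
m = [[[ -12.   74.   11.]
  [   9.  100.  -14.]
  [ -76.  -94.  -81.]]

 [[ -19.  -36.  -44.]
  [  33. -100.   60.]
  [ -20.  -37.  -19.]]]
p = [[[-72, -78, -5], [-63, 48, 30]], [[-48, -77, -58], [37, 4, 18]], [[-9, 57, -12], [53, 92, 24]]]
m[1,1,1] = -100.0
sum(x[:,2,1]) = -24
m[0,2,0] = -76.0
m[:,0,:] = [[-12.0, 74.0, 11.0], [-19.0, -36.0, -44.0]]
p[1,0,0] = -48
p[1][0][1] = -77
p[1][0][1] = -77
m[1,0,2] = -44.0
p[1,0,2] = -58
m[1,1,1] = -100.0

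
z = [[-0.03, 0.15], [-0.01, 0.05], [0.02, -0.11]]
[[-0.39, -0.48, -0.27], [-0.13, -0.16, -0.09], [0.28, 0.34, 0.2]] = z @ [[0.15, 4.08, 1.82],[-2.56, -2.39, -1.46]]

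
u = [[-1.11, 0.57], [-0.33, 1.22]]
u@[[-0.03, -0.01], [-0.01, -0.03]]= [[0.03, -0.01], [-0.00, -0.03]]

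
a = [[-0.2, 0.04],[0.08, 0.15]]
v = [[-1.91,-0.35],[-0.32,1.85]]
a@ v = [[0.37, 0.14], [-0.20, 0.25]]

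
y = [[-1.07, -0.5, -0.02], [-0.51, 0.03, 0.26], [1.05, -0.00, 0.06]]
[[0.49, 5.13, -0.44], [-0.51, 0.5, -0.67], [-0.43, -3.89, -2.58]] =y@[[-0.27,-3.45,-2.04], [-0.3,-2.70,5.54], [-2.46,-4.54,-7.23]]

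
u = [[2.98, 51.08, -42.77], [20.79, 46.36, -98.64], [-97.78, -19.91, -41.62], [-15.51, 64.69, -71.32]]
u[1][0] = 20.79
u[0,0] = 2.98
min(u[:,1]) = -19.91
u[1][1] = 46.36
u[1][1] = 46.36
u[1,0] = 20.79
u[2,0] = -97.78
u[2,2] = -41.62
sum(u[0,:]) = 11.289999999999992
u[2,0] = -97.78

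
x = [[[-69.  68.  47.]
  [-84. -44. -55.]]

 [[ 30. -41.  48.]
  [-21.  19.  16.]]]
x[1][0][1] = -41.0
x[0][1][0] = -84.0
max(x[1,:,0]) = 30.0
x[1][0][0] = 30.0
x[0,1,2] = -55.0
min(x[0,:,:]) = -84.0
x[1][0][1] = -41.0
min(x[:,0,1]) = -41.0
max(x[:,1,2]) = 16.0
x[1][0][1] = -41.0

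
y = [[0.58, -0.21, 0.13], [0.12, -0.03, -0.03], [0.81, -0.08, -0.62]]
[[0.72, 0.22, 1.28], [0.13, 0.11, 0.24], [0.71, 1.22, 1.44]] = y @ [[1.22, 1.05, 1.63], [0.18, 1.39, -1.58], [0.42, -0.78, 0.01]]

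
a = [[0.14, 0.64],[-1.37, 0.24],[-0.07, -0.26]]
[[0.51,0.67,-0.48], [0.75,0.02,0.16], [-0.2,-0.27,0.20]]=a @[[-0.39, 0.16, -0.24],[0.88, 1.01, -0.69]]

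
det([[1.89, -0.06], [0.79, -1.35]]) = -2.504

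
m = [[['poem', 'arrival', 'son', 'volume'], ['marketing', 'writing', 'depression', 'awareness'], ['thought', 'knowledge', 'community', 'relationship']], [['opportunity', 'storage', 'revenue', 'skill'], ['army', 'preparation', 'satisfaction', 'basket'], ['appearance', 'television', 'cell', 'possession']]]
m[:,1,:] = [['marketing', 'writing', 'depression', 'awareness'], ['army', 'preparation', 'satisfaction', 'basket']]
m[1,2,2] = 'cell'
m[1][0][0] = 'opportunity'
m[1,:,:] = [['opportunity', 'storage', 'revenue', 'skill'], ['army', 'preparation', 'satisfaction', 'basket'], ['appearance', 'television', 'cell', 'possession']]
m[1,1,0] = 'army'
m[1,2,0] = 'appearance'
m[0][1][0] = 'marketing'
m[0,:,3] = ['volume', 'awareness', 'relationship']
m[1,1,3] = 'basket'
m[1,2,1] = 'television'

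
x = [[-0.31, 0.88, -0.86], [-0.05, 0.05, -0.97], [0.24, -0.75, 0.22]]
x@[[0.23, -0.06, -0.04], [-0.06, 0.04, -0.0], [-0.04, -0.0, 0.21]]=[[-0.09,0.05,-0.17],[0.02,0.0,-0.2],[0.09,-0.04,0.04]]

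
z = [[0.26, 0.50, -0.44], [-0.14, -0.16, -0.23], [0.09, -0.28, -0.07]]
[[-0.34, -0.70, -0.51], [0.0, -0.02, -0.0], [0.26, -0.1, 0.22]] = z@[[0.55, -0.98, 0.27], [-0.80, -0.17, -0.81], [0.2, 0.81, 0.4]]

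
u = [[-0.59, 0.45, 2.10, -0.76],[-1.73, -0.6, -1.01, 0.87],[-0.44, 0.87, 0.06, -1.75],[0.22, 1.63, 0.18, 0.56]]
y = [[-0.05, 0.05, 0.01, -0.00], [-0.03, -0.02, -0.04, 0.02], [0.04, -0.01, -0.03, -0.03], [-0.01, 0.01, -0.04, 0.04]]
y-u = [[0.54, -0.4, -2.09, 0.76], [1.70, 0.58, 0.97, -0.85], [0.48, -0.88, -0.09, 1.72], [-0.23, -1.62, -0.22, -0.52]]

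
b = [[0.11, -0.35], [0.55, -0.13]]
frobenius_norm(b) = 0.67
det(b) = 0.18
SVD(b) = [[-0.41, -0.91], [-0.91, 0.41]] @ diag([0.6063160909152091, 0.2939061038789427]) @ [[-0.90, 0.43], [0.43, 0.90]]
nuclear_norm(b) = 0.90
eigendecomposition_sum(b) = [[(0.06+0.21j),(-0.17-0j)], [0.28+0.01j,(-0.07+0.21j)]] + [[0.06-0.21j, -0.17+0.00j], [(0.28-0.01j), -0.07-0.21j]]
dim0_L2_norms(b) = [0.56, 0.37]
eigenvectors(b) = [[0.17+0.60j, (0.17-0.6j)], [0.78+0.00j, 0.78-0.00j]]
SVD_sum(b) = [[0.23, -0.11],[0.5, -0.24]] + [[-0.12, -0.24],[0.05, 0.11]]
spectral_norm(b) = 0.61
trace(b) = -0.02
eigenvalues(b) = [(-0.01+0.42j), (-0.01-0.42j)]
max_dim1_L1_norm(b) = 0.68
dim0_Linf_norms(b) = [0.55, 0.35]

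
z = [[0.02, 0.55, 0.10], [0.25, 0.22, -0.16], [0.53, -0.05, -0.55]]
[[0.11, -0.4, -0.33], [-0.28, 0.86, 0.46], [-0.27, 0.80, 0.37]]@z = [[-0.27, -0.01, 0.26], [0.45, 0.01, -0.42], [0.39, 0.01, -0.36]]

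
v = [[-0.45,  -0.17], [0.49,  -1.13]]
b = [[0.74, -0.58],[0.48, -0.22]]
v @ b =[[-0.41,0.30], [-0.18,-0.04]]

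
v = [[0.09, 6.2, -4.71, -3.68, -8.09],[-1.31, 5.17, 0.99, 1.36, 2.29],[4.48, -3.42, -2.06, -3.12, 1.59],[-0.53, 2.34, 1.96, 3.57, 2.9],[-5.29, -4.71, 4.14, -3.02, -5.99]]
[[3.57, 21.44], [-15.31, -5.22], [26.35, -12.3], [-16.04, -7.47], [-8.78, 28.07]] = v@ [[1.35, -1.71], [-1.86, -0.19], [-2.90, 0.17], [-2.14, 0.08], [0.81, -2.95]]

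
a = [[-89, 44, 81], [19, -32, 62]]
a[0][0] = -89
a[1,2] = 62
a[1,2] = 62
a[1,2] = 62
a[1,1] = -32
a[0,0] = -89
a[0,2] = 81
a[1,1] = -32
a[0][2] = 81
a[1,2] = 62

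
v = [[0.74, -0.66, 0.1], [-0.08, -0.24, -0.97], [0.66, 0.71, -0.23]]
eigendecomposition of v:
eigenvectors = [[(0.9+0j),0.20+0.23j,(0.2-0.23j)],[-0.30+0.00j,(0.67+0j),0.67-0.00j],[(0.31+0j),(0.07-0.67j),0.07+0.67j]]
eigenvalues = [(1+0j), (-0.36+0.93j), (-0.36-0.93j)]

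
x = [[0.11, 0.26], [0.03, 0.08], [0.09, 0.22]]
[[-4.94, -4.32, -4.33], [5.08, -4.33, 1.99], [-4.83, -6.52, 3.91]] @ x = [[-1.06, -2.58],[0.61, 1.41],[-0.38, -0.92]]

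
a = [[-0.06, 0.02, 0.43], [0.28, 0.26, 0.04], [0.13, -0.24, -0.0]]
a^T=[[-0.06, 0.28, 0.13], [0.02, 0.26, -0.24], [0.43, 0.04, -0.00]]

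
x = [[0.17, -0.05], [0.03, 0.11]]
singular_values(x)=[0.18, 0.11]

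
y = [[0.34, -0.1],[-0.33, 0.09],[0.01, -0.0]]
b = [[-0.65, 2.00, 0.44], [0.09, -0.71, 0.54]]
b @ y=[[-0.88,0.24], [0.27,-0.07]]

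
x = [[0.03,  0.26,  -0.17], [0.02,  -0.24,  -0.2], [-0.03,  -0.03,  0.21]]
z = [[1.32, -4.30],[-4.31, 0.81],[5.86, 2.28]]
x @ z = [[-2.08, -0.31],[-0.11, -0.74],[1.32, 0.58]]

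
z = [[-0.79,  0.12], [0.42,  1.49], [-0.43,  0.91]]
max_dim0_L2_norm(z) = 1.75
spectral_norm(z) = 1.75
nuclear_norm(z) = 2.74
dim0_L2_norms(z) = [0.99, 1.75]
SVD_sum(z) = [[0.0, 0.07], [0.1, 1.51], [0.06, 0.88]] + [[-0.79, 0.05],[0.32, -0.02],[-0.49, 0.03]]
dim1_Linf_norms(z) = [0.79, 1.49, 0.91]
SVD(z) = [[-0.04,  0.81], [-0.86,  -0.32], [-0.5,  0.5]] @ diag([1.7526988523667726, 0.9879507745389935]) @ [[-0.07, -1.0], [-1.00, 0.07]]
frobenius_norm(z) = 2.01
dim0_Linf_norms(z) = [0.79, 1.49]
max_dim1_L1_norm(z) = 1.91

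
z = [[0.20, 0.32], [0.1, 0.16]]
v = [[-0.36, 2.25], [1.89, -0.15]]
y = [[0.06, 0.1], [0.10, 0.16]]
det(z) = 0.00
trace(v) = -0.51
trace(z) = 0.36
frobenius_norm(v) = 2.96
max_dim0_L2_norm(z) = 0.36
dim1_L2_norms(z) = [0.38, 0.19]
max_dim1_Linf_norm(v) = 2.25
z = v @ y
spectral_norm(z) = 0.42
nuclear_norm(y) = 0.22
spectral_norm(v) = 2.38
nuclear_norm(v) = 4.15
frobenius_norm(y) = 0.22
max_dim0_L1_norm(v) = 2.4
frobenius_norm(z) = 0.42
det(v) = -4.20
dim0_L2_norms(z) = [0.22, 0.36]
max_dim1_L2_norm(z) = 0.38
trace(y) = 0.22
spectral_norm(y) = 0.22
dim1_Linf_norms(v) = [2.25, 1.89]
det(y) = -0.00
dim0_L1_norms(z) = [0.3, 0.48]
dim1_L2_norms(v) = [2.28, 1.9]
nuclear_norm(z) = 0.42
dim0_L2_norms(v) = [1.92, 2.25]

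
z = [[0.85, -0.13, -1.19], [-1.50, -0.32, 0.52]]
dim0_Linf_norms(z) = [1.5, 0.32, 1.19]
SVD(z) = [[-0.66, 0.75], [0.75, 0.66]] @ diag([2.0630145394021877, 0.7226832018354774]) @ [[-0.82,-0.07,0.57], [-0.49,-0.43,-0.76]]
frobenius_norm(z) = 2.19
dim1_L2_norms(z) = [1.47, 1.62]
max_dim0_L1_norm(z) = 2.35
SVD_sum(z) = [[1.12, 0.1, -0.78], [-1.27, -0.12, 0.88]] + [[-0.27, -0.23, -0.41], [-0.23, -0.20, -0.36]]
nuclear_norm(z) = 2.79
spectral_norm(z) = 2.06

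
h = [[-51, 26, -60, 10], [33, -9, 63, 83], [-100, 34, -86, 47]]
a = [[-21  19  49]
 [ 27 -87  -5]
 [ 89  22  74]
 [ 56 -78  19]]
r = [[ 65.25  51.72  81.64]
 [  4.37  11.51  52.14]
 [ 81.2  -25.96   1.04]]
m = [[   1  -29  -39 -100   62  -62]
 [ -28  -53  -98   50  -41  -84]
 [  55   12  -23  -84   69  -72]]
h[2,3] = 47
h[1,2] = 63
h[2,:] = [-100, 34, -86, 47]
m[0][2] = -39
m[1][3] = 50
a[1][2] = -5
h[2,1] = 34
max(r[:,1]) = 51.72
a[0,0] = -21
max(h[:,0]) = 33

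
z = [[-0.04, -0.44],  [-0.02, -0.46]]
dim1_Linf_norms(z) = [0.44, 0.46]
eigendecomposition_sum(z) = [[-0.02, 0.02], [0.00, -0.0]] + [[-0.02, -0.46],  [-0.02, -0.46]]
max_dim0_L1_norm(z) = 0.9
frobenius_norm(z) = 0.64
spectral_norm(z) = 0.64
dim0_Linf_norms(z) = [0.04, 0.46]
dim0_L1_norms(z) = [0.06, 0.9]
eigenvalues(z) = [-0.02, -0.48]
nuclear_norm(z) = 0.65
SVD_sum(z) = [[-0.03, -0.44], [-0.03, -0.46]] + [[-0.01, 0.00], [0.01, -0.0]]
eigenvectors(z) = [[1.0, 0.71],[-0.05, 0.71]]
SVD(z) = [[0.69, 0.72], [0.72, -0.69]] @ diag([0.637944784394239, 0.015048324298341414]) @ [[-0.07, -1.00], [-1.00, 0.07]]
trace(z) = -0.50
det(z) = 0.01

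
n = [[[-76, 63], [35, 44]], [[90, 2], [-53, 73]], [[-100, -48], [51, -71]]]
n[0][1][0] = 35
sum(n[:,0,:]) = -69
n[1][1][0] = -53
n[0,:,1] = [63, 44]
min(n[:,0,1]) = -48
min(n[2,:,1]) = -71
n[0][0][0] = -76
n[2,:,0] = [-100, 51]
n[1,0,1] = 2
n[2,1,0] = 51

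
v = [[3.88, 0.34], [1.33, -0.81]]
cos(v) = [[-0.65, -0.09],  [-0.35, 0.59]]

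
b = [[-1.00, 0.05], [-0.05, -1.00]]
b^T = [[-1.0,-0.05], [0.05,-1.00]]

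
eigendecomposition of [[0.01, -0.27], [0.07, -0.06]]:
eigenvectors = [[-0.89+0.00j, (-0.89-0j)], [(-0.12+0.44j), (-0.12-0.44j)]]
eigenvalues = [(-0.02+0.13j), (-0.02-0.13j)]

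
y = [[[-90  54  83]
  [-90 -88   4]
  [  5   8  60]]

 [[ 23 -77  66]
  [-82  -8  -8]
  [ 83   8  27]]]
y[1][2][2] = 27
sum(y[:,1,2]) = -4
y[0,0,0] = -90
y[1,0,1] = -77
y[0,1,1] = -88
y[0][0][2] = 83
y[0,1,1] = -88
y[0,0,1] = 54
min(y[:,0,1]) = -77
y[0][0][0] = -90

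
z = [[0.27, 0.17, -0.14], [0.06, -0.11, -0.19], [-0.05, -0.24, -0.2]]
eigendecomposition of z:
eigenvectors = [[0.96, 0.63, 0.02],  [0.21, -0.57, 0.58],  [-0.18, 0.53, 0.81]]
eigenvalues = [0.33, -0.0, -0.37]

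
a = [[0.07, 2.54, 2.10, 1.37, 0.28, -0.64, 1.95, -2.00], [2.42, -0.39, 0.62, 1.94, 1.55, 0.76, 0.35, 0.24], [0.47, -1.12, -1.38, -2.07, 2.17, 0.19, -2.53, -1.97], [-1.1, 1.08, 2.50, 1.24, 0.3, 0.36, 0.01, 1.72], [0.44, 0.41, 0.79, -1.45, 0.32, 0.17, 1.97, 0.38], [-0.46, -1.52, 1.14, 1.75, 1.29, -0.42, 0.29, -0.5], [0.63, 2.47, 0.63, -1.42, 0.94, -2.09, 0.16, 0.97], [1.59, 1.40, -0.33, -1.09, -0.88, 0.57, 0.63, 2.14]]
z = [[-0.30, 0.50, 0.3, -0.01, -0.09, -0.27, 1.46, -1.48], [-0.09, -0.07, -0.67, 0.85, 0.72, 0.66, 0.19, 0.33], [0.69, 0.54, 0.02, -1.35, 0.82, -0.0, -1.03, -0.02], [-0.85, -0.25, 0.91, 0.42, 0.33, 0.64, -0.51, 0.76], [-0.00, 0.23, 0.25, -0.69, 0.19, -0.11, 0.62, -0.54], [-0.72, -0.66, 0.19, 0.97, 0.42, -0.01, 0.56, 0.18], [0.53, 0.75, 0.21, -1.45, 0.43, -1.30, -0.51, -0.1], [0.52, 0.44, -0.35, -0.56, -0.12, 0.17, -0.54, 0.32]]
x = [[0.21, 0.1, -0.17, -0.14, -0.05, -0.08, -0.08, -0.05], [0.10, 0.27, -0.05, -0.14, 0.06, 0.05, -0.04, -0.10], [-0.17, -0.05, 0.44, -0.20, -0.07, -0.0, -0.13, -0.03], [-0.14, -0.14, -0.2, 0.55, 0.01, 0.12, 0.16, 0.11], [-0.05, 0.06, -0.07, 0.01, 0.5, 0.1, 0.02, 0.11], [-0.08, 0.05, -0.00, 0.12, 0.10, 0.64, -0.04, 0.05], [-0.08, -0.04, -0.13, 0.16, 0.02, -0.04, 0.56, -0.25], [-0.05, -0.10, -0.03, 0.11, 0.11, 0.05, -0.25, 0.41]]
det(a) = -337.37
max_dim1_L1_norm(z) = 5.28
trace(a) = 1.74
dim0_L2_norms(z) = [1.54, 1.36, 1.28, 2.56, 1.31, 1.63, 2.18, 1.82]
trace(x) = 3.58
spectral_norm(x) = 0.91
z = a @ x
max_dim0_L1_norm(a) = 12.33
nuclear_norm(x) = 3.58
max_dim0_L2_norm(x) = 0.67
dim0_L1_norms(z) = [3.7, 3.44, 2.9, 6.3, 3.12, 3.16, 5.42, 3.73]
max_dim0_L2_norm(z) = 2.56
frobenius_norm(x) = 1.55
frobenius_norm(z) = 4.98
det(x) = 0.00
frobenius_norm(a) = 10.66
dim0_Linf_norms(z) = [0.85, 0.75, 0.91, 1.45, 0.82, 1.3, 1.46, 1.48]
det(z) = 0.01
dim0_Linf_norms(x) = [0.21, 0.27, 0.44, 0.55, 0.5, 0.64, 0.56, 0.41]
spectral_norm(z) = 3.48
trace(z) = 0.06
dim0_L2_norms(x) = [0.35, 0.35, 0.54, 0.66, 0.53, 0.67, 0.65, 0.52]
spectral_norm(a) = 6.38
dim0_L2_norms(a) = [3.26, 4.42, 3.92, 4.45, 3.27, 2.46, 3.84, 4.1]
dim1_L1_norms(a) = [10.95, 8.27, 11.9, 8.31, 5.93, 7.37, 9.31, 8.63]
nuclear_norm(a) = 26.16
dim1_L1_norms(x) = [0.88, 0.81, 1.09, 1.43, 0.92, 1.08, 1.28, 1.11]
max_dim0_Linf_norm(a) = 2.54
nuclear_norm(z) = 10.86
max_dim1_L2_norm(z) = 2.27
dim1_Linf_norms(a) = [2.54, 2.42, 2.53, 2.5, 1.97, 1.75, 2.47, 2.14]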